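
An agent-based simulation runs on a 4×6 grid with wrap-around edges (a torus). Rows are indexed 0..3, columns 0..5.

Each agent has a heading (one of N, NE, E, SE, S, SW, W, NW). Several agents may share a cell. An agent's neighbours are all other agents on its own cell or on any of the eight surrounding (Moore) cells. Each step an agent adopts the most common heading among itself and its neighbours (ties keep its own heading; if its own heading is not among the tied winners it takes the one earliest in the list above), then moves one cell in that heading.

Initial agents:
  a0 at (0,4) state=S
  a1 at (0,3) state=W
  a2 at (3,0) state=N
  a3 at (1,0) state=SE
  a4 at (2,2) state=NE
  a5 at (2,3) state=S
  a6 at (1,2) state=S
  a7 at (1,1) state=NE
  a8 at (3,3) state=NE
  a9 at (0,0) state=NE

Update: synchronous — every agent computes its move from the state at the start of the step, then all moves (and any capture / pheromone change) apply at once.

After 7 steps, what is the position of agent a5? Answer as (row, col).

(1, 3)

t=1: a0@(1,4):S a1@(1,3):S a2@(2,0):N a3@(0,1):NE a4@(1,3):NE a5@(3,3):S a6@(2,2):S a7@(0,2):NE a8@(2,4):NE a9@(3,1):NE
t=2: a0@(2,4):S a1@(2,3):S a2@(1,0):N a3@(3,2):NE a4@(0,4):NE a5@(0,3):S a6@(3,2):S a7@(3,3):NE a8@(3,4):S a9@(2,2):NE
t=3: a0@(3,4):S a1@(3,3):S a2@(0,0):N a3@(2,3):NE a4@(3,5):NE a5@(1,3):S a6@(0,2):S a7@(0,3):S a8@(0,4):S a9@(1,3):NE
t=4: a0@(0,4):S a1@(0,3):S a2@(3,0):N a3@(3,3):S a4@(0,5):S a5@(2,3):S a6@(1,2):S a7@(1,3):S a8@(1,4):S a9@(2,3):S
t=5: a0@(1,4):S a1@(1,3):S a2@(2,0):N a3@(0,3):S a4@(1,5):S a5@(3,3):S a6@(2,2):S a7@(2,3):S a8@(2,4):S a9@(3,3):S
t=6: a0@(2,4):S a1@(2,3):S a2@(1,0):N a3@(1,3):S a4@(2,5):S a5@(0,3):S a6@(3,2):S a7@(3,3):S a8@(3,4):S a9@(0,3):S
t=7: a0@(3,4):S a1@(3,3):S a2@(0,0):N a3@(2,3):S a4@(3,5):S a5@(1,3):S a6@(0,2):S a7@(0,3):S a8@(0,4):S a9@(1,3):S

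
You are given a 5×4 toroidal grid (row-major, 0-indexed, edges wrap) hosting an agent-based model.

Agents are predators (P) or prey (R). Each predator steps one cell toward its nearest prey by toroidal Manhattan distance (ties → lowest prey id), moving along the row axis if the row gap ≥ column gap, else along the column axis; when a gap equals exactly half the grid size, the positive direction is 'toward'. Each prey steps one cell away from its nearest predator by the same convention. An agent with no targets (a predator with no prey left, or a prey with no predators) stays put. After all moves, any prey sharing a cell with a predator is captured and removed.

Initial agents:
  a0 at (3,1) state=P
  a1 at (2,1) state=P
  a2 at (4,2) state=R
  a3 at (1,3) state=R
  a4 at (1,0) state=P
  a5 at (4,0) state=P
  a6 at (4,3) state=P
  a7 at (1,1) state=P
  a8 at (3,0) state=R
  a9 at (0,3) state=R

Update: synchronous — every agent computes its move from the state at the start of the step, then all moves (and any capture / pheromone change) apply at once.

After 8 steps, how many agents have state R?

1

t=1: a0@(3,0):P a1@(3,1):P a2@(4,1):R a4@(1,3):P a5@(3,0):P a6@(4,2):P a7@(1,2):P a8@(3,3):R
t=2: a0@(3,3):P a1@(4,1):P a2@(0,1):R a4@(2,3):P a5@(3,3):P a6@(4,1):P a7@(0,2):P a8@(3,2):R
t=3: a0@(3,2):P a1@(0,1):P a2@(1,1):R a4@(3,3):P a5@(3,2):P a6@(0,1):P a7@(0,1):P a8@(3,1):R
t=4: a0@(3,1):P a1@(1,1):P a2@(2,1):R a4@(3,0):P a5@(3,1):P a6@(1,1):P a7@(1,1):P
t=5: a0@(2,1):P a1@(2,1):P a2@(1,1):R a4@(2,0):P a5@(2,1):P a6@(2,1):P a7@(2,1):P
t=6: a0@(1,1):P a1@(1,1):P a2@(0,1):R a4@(1,0):P a5@(1,1):P a6@(1,1):P a7@(1,1):P
t=7: a0@(0,1):P a1@(0,1):P a2@(4,1):R a4@(0,0):P a5@(0,1):P a6@(0,1):P a7@(0,1):P
t=8: a0@(4,1):P a1@(4,1):P a2@(3,1):R a4@(4,0):P a5@(4,1):P a6@(4,1):P a7@(4,1):P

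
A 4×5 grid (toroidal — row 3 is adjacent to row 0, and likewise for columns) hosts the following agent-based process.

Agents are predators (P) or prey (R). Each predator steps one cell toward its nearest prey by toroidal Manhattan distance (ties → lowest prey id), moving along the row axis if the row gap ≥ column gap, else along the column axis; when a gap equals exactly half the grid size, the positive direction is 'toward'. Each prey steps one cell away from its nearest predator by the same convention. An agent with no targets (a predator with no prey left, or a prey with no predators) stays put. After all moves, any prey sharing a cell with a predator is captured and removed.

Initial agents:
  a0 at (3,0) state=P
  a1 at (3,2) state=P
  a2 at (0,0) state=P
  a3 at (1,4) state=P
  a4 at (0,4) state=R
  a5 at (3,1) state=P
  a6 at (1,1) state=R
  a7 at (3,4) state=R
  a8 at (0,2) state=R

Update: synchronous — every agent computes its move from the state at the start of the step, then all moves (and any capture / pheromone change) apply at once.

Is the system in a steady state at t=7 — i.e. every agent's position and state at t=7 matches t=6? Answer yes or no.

t=1: a0@(3,4):P a1@(0,2):P a2@(0,4):P a3@(0,4):P a4@(0,3):R a5@(0,1):P a6@(2,1):R a7@(3,3):R a8@(1,2):R
t=2: a0@(3,3):P a1@(0,3):P a2@(0,3):P a3@(0,3):P a4@(0,4):R a5@(0,2):P a6@(1,1):R a7@(3,2):R a8@(2,2):R
t=3: a0@(3,2):P a1@(0,4):P a2@(0,4):P a3@(0,4):P a4@(0,0):R a5@(3,2):P a6@(2,1):R a7@(3,1):R a8@(1,2):R
t=4: a0@(3,1):P a1@(0,0):P a2@(0,0):P a3@(0,0):P a4@(0,1):R a5@(3,1):P a6@(1,1):R a7@(3,0):R a8@(0,2):R
t=5: a0@(0,1):P a1@(0,1):P a2@(0,1):P a3@(0,1):P a4@(1,1):R a5@(0,1):P a7@(3,4):R a8@(1,2):R
t=6: a0@(1,1):P a1@(1,1):P a2@(1,1):P a3@(1,1):P a4@(2,1):R a5@(1,1):P a7@(3,3):R a8@(2,2):R
t=7: a0@(2,1):P a1@(2,1):P a2@(2,1):P a3@(2,1):P a4@(3,1):R a5@(2,1):P a7@(2,3):R a8@(3,2):R

no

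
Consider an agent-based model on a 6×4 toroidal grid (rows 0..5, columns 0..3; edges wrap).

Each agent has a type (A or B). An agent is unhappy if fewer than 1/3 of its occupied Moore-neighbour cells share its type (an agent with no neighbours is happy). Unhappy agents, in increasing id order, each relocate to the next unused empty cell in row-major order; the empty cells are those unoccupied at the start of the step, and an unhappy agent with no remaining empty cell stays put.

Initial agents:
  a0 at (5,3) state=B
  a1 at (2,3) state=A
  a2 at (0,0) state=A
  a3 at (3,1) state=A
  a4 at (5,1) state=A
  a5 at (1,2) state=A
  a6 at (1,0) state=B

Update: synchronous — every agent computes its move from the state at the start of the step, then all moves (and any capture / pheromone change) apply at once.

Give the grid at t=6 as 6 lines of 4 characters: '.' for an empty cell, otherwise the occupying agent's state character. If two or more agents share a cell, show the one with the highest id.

t=1: a0@(0,1):B a1@(2,3):A a2@(0,0):A a3@(3,1):A a4@(5,1):A a5@(1,2):A a6@(0,2):B
t=2: a0@(0,3):B a1@(2,3):A a2@(0,0):A a3@(3,1):A a4@(5,1):A a5@(1,2):A a6@(0,2):B
t=3: (unchanged — steady state)

A.BB
..A.
...A
.A..
....
.A..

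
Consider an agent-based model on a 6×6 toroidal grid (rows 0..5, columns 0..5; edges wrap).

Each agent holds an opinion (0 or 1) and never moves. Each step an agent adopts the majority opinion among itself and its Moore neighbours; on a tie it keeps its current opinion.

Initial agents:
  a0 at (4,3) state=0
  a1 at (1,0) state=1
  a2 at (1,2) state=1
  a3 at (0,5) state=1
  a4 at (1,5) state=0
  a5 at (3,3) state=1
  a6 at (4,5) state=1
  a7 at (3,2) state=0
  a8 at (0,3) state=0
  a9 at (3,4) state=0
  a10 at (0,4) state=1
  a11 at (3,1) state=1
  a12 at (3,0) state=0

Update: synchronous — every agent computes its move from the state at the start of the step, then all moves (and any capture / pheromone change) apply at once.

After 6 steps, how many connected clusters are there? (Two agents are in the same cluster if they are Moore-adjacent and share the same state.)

2

t=1: a0@(4,3):0 a1@(1,0):1 a2@(1,2):1 a3@(0,5):1 a4@(1,5):1 a5@(3,3):0 a6@(4,5):0 a7@(3,2):0 a8@(0,3):1 a9@(3,4):0 a10@(0,4):1 a11@(3,1):0 a12@(3,0):1
t=2: a0@(4,3):0 a1@(1,0):1 a2@(1,2):1 a3@(0,5):1 a4@(1,5):1 a5@(3,3):0 a6@(4,5):0 a7@(3,2):0 a8@(0,3):1 a9@(3,4):0 a10@(0,4):1 a11@(3,1):0 a12@(3,0):0
t=3: (unchanged — steady state)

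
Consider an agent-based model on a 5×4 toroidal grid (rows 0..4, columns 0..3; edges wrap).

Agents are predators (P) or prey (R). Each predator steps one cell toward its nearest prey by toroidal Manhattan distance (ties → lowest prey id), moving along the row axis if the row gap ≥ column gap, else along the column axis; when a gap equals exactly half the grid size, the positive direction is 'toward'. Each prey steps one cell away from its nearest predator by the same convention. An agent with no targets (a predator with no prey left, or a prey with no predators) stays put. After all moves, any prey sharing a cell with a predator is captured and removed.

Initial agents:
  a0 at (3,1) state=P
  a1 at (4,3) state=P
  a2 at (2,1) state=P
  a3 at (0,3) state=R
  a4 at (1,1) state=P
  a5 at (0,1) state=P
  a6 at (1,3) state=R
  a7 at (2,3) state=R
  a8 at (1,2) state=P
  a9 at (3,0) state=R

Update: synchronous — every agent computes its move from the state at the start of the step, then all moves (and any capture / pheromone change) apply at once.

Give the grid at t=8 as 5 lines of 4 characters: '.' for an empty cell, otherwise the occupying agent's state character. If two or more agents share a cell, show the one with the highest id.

....
..R.
.PPP
....
....

t=1: a0@(3,0):P a1@(0,3):P a2@(2,2):P a4@(1,2):P a5@(0,2):P a6@(1,0):R a8@(1,3):P a9@(3,3):R
t=2: a0@(3,3):P a1@(1,3):P a2@(3,2):P a4@(1,3):P a5@(0,3):P a6@(1,1):R a8@(1,0):P
t=3: a0@(2,3):P a1@(1,0):P a2@(2,2):P a4@(1,0):P a5@(0,0):P a6@(1,2):R a8@(1,1):P
t=4: a0@(1,3):P a1@(1,1):P a2@(1,2):P a4@(1,1):P a5@(0,1):P a6@(0,2):R a8@(1,2):P
t=5: a0@(0,3):P a1@(0,1):P a2@(0,2):P a4@(0,1):P a5@(0,2):P a6@(4,2):R a8@(0,2):P
t=6: a0@(4,3):P a1@(4,1):P a2@(4,2):P a4@(4,1):P a5@(4,2):P a6@(3,2):R a8@(4,2):P
t=7: a0@(3,3):P a1@(3,1):P a2@(3,2):P a4@(3,1):P a5@(3,2):P a6@(2,2):R a8@(3,2):P
t=8: a0@(2,3):P a1@(2,1):P a2@(2,2):P a4@(2,1):P a5@(2,2):P a6@(1,2):R a8@(2,2):P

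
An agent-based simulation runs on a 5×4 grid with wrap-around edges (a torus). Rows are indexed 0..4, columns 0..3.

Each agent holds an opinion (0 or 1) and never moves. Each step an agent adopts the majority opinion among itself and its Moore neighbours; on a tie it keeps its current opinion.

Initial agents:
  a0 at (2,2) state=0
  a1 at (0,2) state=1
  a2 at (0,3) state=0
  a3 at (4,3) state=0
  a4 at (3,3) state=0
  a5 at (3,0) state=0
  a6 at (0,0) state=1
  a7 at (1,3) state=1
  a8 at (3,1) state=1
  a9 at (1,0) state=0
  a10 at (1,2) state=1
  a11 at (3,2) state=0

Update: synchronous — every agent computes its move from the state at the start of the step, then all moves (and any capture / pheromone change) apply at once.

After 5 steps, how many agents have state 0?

8

t=1: a0@(2,2):0 a1@(0,2):1 a2@(0,3):1 a3@(4,3):0 a4@(3,3):0 a5@(3,0):0 a6@(0,0):0 a7@(1,3):1 a8@(3,1):0 a9@(1,0):0 a10@(1,2):1 a11@(3,2):0
t=2: (unchanged — steady state)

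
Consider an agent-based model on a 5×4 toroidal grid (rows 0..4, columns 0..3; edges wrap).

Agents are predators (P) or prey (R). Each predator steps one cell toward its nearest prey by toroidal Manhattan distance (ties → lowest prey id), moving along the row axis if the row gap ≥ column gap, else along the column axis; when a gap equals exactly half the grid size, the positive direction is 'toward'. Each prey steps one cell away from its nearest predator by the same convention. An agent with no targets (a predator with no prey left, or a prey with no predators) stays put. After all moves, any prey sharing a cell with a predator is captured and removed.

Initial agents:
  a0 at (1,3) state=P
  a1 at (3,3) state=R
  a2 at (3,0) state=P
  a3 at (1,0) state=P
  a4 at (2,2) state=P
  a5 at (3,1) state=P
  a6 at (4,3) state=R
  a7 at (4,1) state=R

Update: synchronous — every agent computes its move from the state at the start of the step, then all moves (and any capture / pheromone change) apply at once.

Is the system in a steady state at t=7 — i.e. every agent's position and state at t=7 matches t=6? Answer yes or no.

t=1: a0@(2,3):P a2@(3,3):P a3@(2,0):P a4@(3,2):P a5@(4,1):P a7@(0,1):R
t=2: a0@(1,3):P a2@(4,3):P a3@(1,0):P a4@(4,2):P a5@(0,1):P a7@(1,1):R
t=3: a0@(1,0):P a2@(0,3):P a3@(1,1):P a4@(0,2):P a5@(1,1):P a7@(1,2):R
t=4: a0@(1,1):P a2@(1,3):P a3@(1,2):P a4@(1,2):P a5@(1,2):P
t=5: (unchanged — steady state)

yes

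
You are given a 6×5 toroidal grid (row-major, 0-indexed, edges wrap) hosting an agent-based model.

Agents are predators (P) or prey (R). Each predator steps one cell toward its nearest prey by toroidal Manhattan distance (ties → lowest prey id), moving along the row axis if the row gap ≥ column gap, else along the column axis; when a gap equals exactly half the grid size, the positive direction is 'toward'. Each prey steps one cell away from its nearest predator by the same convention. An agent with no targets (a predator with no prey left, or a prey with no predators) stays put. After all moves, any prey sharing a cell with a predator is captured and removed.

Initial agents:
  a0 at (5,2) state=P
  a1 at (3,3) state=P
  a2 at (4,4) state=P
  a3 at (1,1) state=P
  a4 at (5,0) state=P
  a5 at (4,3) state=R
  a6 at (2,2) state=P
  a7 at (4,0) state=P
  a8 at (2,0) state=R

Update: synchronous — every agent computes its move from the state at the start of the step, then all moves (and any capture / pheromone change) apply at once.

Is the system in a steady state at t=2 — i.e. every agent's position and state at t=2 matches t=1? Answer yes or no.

t=1: a0@(4,2):P a1@(4,3):P a2@(4,3):P a3@(2,1):P a4@(5,4):P a5@(5,3):R a6@(2,1):P a7@(4,4):P a8@(3,0):R
t=2: a0@(5,2):P a1@(5,3):P a2@(5,3):P a3@(3,1):P a4@(5,3):P a5@(0,3):R a6@(3,1):P a7@(5,4):P a8@(4,0):R

no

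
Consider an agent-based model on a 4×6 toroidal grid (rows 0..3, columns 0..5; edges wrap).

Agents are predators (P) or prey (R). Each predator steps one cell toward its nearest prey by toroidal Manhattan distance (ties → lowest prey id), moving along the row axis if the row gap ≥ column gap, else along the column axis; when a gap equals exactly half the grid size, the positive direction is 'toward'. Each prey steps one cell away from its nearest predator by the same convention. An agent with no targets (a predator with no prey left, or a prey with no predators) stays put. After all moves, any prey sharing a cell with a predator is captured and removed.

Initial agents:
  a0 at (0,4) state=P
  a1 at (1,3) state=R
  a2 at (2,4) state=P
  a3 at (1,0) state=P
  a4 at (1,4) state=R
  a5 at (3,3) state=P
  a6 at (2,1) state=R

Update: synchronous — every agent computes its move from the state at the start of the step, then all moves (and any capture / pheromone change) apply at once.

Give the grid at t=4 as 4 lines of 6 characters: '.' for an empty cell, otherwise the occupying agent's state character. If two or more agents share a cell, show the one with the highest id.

....PP
R..RR.
......
...P..

t=1: a0@(1,4):P a1@(2,3):R a2@(1,4):P a3@(1,5):P a4@(2,4):R a5@(0,3):P a6@(3,1):R
t=2: a0@(2,4):P a1@(3,3):R a2@(2,4):P a3@(2,5):P a4@(3,4):R a5@(1,3):P a6@(3,0):R
t=3: a0@(3,4):P a1@(0,3):R a2@(3,4):P a3@(3,5):P a4@(0,4):R a5@(2,3):P a6@(0,0):R
t=4: a0@(0,4):P a1@(1,3):R a2@(0,4):P a3@(0,5):P a4@(1,4):R a5@(3,3):P a6@(1,0):R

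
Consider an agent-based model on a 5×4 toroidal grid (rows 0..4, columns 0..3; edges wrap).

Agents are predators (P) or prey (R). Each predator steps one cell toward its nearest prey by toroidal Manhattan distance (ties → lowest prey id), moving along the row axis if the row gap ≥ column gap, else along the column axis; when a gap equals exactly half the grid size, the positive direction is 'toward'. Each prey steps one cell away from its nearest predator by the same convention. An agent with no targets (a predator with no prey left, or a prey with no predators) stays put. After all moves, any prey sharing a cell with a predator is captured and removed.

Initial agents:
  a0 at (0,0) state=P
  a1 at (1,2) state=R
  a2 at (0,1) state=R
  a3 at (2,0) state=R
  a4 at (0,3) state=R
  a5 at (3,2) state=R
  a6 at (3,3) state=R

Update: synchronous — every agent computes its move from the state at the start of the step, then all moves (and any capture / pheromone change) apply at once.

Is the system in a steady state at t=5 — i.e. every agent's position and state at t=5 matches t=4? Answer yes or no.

no

t=1: a0@(0,1):P a1@(1,1):R a2@(0,2):R a3@(3,0):R a4@(0,2):R a5@(2,2):R a6@(2,3):R
t=2: a0@(1,1):P a1@(2,1):R a2@(0,3):R a3@(2,0):R a4@(0,3):R a5@(3,2):R a6@(3,3):R
t=3: a0@(2,1):P a1@(3,1):R a2@(0,2):R a3@(3,0):R a4@(0,2):R a5@(4,2):R a6@(4,3):R
t=4: a0@(3,1):P a1@(4,1):R a2@(4,2):R a3@(4,0):R a4@(4,2):R a5@(0,2):R a6@(0,3):R
t=5: a0@(4,1):P a1@(0,1):R a2@(0,2):R a3@(0,0):R a4@(0,2):R a5@(1,2):R a6@(1,3):R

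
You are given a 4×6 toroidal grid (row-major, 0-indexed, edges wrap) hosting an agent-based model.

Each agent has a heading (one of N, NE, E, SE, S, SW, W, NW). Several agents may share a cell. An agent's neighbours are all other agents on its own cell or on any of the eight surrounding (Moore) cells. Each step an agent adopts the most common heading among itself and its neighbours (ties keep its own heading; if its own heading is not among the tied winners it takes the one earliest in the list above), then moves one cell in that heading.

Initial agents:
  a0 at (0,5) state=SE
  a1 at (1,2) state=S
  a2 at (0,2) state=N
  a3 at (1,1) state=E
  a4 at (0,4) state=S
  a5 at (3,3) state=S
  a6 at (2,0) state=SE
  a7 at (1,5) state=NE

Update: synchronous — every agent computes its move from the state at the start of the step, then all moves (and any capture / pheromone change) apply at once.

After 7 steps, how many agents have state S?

t=1: a0@(1,0):SE a1@(2,2):S a2@(1,2):S a3@(1,2):E a4@(1,4):S a5@(0,3):S a6@(3,1):SE a7@(2,0):SE
t=2: a0@(2,1):SE a1@(3,2):S a2@(2,2):S a3@(2,2):S a4@(2,4):S a5@(1,3):S a6@(0,2):SE a7@(3,1):SE
t=3: a0@(3,1):S a1@(0,2):S a2@(3,2):S a3@(3,2):S a4@(3,4):S a5@(2,3):S a6@(1,3):SE a7@(0,2):SE
t=4: a0@(0,1):S a1@(1,2):S a2@(0,2):S a3@(0,2):S a4@(0,4):S a5@(3,3):S a6@(2,4):SE a7@(1,2):S
t=5: a0@(1,1):S a1@(2,2):S a2@(1,2):S a3@(1,2):S a4@(1,4):S a5@(0,3):S a6@(3,5):SE a7@(2,2):S
t=6: a0@(2,1):S a1@(3,2):S a2@(2,2):S a3@(2,2):S a4@(2,4):S a5@(1,3):S a6@(0,0):SE a7@(3,2):S
t=7: a0@(3,1):S a1@(0,2):S a2@(3,2):S a3@(3,2):S a4@(3,4):S a5@(2,3):S a6@(1,1):SE a7@(0,2):S

7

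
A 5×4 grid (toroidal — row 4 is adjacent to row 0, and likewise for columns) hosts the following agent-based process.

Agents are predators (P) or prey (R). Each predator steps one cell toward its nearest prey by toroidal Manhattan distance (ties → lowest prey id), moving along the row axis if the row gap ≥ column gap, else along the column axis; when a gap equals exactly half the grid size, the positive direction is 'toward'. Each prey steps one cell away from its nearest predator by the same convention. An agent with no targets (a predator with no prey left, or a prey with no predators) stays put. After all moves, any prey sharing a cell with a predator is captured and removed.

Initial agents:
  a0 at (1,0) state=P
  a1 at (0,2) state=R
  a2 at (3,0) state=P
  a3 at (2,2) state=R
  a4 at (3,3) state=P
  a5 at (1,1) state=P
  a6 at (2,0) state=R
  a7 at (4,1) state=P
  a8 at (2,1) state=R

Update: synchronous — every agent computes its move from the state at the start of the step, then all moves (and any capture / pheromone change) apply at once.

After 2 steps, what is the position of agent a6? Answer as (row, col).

(4, 0)

t=1: a0@(2,0):P a1@(4,2):R a2@(2,0):P a3@(1,2):R a4@(2,3):P a5@(2,1):P a6@(3,0):R a7@(0,1):P a8@(3,1):R
t=2: a0@(3,0):P a1@(3,2):R a2@(3,0):P a3@(0,2):R a4@(1,3):P a5@(3,1):P a6@(4,0):R a7@(4,1):P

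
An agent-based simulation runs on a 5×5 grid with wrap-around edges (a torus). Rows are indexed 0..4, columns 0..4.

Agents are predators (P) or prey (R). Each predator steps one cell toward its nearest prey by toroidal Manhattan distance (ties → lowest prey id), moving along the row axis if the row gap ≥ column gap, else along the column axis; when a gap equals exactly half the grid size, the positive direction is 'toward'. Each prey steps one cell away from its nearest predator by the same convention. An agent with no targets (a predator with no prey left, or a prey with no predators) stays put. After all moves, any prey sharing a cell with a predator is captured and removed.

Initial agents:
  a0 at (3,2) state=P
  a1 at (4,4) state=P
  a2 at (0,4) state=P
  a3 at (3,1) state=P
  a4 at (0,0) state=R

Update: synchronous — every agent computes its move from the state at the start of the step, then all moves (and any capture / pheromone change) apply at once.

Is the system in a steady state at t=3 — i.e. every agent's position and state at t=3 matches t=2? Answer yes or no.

t=1: a0@(4,2):P a1@(0,4):P a2@(0,0):P a3@(4,1):P a4@(0,1):R
t=2: a0@(0,2):P a1@(0,0):P a2@(0,1):P a3@(0,1):P
t=3: (unchanged — steady state)

yes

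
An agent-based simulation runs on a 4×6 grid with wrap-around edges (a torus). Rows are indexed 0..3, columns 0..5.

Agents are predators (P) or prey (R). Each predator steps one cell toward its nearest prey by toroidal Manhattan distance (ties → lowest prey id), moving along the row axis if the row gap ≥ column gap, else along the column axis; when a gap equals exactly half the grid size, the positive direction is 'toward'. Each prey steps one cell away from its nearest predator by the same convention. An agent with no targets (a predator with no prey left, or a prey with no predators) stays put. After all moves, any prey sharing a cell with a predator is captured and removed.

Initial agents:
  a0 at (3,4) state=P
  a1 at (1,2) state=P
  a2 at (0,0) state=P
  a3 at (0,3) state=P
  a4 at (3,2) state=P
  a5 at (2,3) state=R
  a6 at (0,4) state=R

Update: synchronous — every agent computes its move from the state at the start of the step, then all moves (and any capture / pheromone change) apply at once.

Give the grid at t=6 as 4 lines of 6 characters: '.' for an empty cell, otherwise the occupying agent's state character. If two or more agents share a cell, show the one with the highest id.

t=1: a0@(0,4):P a1@(2,2):P a2@(0,5):P a3@(0,4):P a4@(2,2):P a5@(1,3):R a6@(1,4):R
t=2: a0@(1,4):P a1@(1,2):P a2@(1,5):P a3@(1,4):P a4@(1,2):P a5@(2,3):R a6@(2,4):R
t=3: a0@(2,4):P a1@(2,2):P a2@(2,5):P a3@(2,4):P a4@(2,2):P a5@(3,3):R a6@(3,4):R
t=4: a0@(3,4):P a1@(3,2):P a2@(3,5):P a3@(3,4):P a4@(3,2):P a5@(0,3):R a6@(0,4):R
t=5: a0@(0,4):P a1@(0,2):P a2@(0,5):P a3@(0,4):P a4@(0,2):P a5@(1,3):R a6@(1,4):R
t=6: a0@(1,4):P a1@(1,2):P a2@(1,5):P a3@(1,4):P a4@(1,2):P a5@(2,3):R a6@(2,4):R

......
..P.PP
...RR.
......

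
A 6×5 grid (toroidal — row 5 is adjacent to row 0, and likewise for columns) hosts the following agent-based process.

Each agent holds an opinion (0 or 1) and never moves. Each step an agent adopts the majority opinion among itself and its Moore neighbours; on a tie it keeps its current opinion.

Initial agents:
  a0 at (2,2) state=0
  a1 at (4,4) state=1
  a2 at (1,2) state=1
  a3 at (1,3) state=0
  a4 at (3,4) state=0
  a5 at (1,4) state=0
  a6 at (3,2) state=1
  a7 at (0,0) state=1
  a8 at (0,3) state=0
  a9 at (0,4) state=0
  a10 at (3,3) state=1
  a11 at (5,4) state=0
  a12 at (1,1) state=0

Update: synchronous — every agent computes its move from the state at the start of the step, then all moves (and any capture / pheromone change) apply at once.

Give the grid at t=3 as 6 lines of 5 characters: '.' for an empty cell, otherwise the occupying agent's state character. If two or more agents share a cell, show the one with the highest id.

t=1: a0@(2,2):0 a1@(4,4):1 a2@(1,2):0 a3@(1,3):0 a4@(3,4):1 a5@(1,4):0 a6@(3,2):1 a7@(0,0):0 a8@(0,3):0 a9@(0,4):0 a10@(3,3):1 a11@(5,4):0 a12@(1,1):0
t=2: (unchanged — steady state)

0..00
.0000
..0..
..111
....1
....0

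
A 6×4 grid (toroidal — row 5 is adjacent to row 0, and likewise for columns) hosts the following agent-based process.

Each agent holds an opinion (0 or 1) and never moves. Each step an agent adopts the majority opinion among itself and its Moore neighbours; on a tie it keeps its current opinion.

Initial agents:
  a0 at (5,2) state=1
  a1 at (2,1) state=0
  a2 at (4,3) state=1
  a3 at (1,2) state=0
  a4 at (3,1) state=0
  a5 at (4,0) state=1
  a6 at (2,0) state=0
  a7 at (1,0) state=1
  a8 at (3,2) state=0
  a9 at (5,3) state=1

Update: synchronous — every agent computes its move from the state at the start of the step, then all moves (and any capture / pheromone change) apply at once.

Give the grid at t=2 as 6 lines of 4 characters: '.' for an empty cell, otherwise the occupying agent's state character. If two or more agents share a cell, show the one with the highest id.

....
0.0.
00..
.00.
1..1
..11

t=1: a0@(5,2):1 a1@(2,1):0 a2@(4,3):1 a3@(1,2):0 a4@(3,1):0 a5@(4,0):1 a6@(2,0):0 a7@(1,0):0 a8@(3,2):0 a9@(5,3):1
t=2: (unchanged — steady state)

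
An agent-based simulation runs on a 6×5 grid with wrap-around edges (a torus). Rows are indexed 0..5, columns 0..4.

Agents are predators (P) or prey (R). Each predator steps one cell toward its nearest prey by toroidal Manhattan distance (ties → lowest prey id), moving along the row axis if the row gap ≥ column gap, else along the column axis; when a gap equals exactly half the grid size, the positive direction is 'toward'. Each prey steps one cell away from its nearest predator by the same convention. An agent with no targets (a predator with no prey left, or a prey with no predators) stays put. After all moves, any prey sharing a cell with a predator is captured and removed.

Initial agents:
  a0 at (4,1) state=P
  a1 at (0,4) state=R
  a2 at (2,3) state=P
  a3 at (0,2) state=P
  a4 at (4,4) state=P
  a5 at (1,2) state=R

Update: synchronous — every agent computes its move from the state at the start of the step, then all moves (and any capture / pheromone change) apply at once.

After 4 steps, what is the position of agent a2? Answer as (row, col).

(4, 3)

t=1: a0@(5,1):P a1@(0,0):R a2@(1,3):P a3@(1,2):P a4@(5,4):P a5@(2,2):R
t=2: a0@(0,1):P a1@(1,0):R a2@(2,3):P a3@(2,2):P a4@(0,4):P a5@(3,2):R
t=3: a0@(1,1):P a1@(2,0):R a2@(3,3):P a3@(3,2):P a4@(1,4):P a5@(4,2):R
t=4: a0@(2,1):P a1@(3,0):R a2@(4,3):P a3@(4,2):P a4@(2,4):P a5@(5,2):R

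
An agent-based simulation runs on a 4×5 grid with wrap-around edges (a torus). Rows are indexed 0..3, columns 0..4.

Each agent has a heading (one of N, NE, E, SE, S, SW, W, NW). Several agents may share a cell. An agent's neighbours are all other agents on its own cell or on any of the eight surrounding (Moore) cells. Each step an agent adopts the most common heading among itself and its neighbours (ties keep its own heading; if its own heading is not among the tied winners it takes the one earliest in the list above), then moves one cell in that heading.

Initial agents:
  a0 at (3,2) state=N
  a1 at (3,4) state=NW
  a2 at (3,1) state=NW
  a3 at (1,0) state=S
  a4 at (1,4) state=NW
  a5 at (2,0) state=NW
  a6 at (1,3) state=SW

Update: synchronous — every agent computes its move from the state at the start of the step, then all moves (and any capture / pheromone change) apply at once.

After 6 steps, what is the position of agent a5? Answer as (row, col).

(0, 4)

t=1: a0@(2,2):N a1@(2,3):NW a2@(2,0):NW a3@(0,4):NW a4@(0,3):NW a5@(1,4):NW a6@(2,2):SW
t=2: a0@(1,2):N a1@(1,2):NW a2@(1,4):NW a3@(3,3):NW a4@(3,2):NW a5@(0,3):NW a6@(3,1):SW
t=3: a0@(0,1):NW a1@(0,1):NW a2@(0,3):NW a3@(2,2):NW a4@(2,1):NW a5@(3,2):NW a6@(0,0):SW
t=4: a0@(3,0):NW a1@(3,0):NW a2@(3,2):NW a3@(1,1):NW a4@(1,0):NW a5@(2,1):NW a6@(3,4):NW
t=5: a0@(2,4):NW a1@(2,4):NW a2@(2,1):NW a3@(0,0):NW a4@(0,4):NW a5@(1,0):NW a6@(2,3):NW
t=6: a0@(1,3):NW a1@(1,3):NW a2@(1,0):NW a3@(3,4):NW a4@(3,3):NW a5@(0,4):NW a6@(1,2):NW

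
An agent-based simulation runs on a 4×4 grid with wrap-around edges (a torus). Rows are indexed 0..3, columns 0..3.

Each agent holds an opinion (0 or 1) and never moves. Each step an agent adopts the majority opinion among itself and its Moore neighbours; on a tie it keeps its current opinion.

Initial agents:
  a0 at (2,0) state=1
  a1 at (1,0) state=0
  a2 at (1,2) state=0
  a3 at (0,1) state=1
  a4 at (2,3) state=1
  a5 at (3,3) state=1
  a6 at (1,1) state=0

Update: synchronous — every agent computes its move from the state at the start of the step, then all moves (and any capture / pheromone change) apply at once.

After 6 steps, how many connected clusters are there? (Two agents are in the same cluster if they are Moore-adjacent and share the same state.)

t=1: a0@(2,0):1 a1@(1,0):1 a2@(1,2):0 a3@(0,1):0 a4@(2,3):1 a5@(3,3):1 a6@(1,1):0
t=2: (unchanged — steady state)

2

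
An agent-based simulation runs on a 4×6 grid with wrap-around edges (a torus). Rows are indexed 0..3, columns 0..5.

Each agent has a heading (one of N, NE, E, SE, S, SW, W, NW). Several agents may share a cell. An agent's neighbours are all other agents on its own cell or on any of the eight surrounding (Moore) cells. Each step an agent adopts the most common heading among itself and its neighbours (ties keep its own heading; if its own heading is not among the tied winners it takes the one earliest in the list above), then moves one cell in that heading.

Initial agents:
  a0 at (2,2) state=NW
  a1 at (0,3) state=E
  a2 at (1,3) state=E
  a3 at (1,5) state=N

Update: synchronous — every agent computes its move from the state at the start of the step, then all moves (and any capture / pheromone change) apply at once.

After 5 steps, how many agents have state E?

t=1: a0@(1,1):NW a1@(0,4):E a2@(1,4):E a3@(0,5):N
t=2: a0@(0,0):NW a1@(0,5):E a2@(1,5):E a3@(0,0):E
t=3: a0@(0,1):E a1@(0,0):E a2@(1,0):E a3@(0,1):E
t=4: a0@(0,2):E a1@(0,1):E a2@(1,1):E a3@(0,2):E
t=5: a0@(0,3):E a1@(0,2):E a2@(1,2):E a3@(0,3):E

4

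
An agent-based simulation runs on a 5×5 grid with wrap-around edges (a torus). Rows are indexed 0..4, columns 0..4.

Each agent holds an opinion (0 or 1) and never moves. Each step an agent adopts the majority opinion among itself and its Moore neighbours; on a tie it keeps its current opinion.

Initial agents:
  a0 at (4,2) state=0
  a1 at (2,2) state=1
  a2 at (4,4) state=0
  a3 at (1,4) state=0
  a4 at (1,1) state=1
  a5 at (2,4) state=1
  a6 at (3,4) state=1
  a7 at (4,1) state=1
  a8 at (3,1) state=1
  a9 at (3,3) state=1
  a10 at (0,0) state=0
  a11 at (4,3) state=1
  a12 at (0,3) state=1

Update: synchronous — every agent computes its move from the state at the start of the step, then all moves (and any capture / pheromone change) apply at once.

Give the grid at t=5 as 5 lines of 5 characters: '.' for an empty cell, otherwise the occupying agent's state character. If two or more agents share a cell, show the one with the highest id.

t=1: a0@(4,2):1 a1@(2,2):1 a2@(4,4):1 a3@(1,4):0 a4@(1,1):1 a5@(2,4):1 a6@(3,4):1 a7@(4,1):1 a8@(3,1):1 a9@(3,3):1 a10@(0,0):0 a11@(4,3):1 a12@(0,3):0
t=2: a0@(4,2):1 a1@(2,2):1 a2@(4,4):1 a3@(1,4):0 a4@(1,1):1 a5@(2,4):1 a6@(3,4):1 a7@(4,1):1 a8@(3,1):1 a9@(3,3):1 a10@(0,0):1 a11@(4,3):1 a12@(0,3):1
t=3: a0@(4,2):1 a1@(2,2):1 a2@(4,4):1 a3@(1,4):1 a4@(1,1):1 a5@(2,4):1 a6@(3,4):1 a7@(4,1):1 a8@(3,1):1 a9@(3,3):1 a10@(0,0):1 a11@(4,3):1 a12@(0,3):1
t=4: (unchanged — steady state)

1..1.
.1..1
..1.1
.1.11
.1111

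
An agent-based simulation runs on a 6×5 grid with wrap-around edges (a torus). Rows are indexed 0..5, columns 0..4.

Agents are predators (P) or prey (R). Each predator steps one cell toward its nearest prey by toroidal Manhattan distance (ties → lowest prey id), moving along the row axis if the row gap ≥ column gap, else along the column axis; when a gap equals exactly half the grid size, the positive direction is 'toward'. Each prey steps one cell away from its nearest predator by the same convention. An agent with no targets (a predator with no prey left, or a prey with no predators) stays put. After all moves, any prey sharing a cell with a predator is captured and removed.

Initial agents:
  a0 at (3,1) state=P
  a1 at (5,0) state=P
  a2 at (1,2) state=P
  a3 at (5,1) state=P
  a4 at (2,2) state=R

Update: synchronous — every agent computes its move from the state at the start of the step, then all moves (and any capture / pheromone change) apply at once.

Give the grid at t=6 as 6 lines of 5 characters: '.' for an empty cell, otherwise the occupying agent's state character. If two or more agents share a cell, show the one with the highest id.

t=1: a0@(2,1):P a1@(0,0):P a2@(2,2):P a3@(0,1):P a4@(3,2):R
t=2: a0@(3,1):P a1@(1,0):P a2@(3,2):P a3@(1,1):P a4@(4,2):R
t=3: a0@(4,1):P a1@(2,0):P a2@(4,2):P a3@(2,1):P a4@(5,2):R
t=4: a0@(5,1):P a1@(3,0):P a2@(5,2):P a3@(3,1):P a4@(0,2):R
t=5: a0@(0,1):P a1@(4,0):P a2@(0,2):P a3@(4,1):P a4@(1,2):R
t=6: a0@(1,1):P a1@(5,0):P a2@(1,2):P a3@(5,1):P a4@(2,2):R

.....
.PP..
..R..
.....
.....
PP...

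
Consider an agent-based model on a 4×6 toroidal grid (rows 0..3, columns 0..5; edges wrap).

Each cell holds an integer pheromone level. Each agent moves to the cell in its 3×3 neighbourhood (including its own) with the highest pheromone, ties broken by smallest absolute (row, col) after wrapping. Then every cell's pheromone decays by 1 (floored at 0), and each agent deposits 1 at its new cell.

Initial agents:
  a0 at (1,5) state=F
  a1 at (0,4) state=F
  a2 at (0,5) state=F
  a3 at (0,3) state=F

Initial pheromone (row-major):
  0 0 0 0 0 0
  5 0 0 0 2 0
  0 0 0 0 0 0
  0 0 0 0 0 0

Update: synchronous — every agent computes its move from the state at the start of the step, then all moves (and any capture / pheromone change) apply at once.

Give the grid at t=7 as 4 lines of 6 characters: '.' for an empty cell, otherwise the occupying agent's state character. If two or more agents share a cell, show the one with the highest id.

......
F...F.
......
......

t=1: a0@(1,0) a1@(1,4) a2@(1,0) a3@(1,4) | pheromone: 0 0 0 0 0 0 / 6 0 0 0 3 0 / 0 0 0 0 0 0 / 0 0 0 0 0 0
t=2: a0@(1,0) a1@(1,4) a2@(1,0) a3@(1,4) | pheromone: 0 0 0 0 0 0 / 7 0 0 0 4 0 / 0 0 0 0 0 0 / 0 0 0 0 0 0
t=3: a0@(1,0) a1@(1,4) a2@(1,0) a3@(1,4) | pheromone: 0 0 0 0 0 0 / 8 0 0 0 5 0 / 0 0 0 0 0 0 / 0 0 0 0 0 0
t=4: a0@(1,0) a1@(1,4) a2@(1,0) a3@(1,4) | pheromone: 0 0 0 0 0 0 / 9 0 0 0 6 0 / 0 0 0 0 0 0 / 0 0 0 0 0 0
t=5: a0@(1,0) a1@(1,4) a2@(1,0) a3@(1,4) | pheromone: 0 0 0 0 0 0 / 10 0 0 0 7 0 / 0 0 0 0 0 0 / 0 0 0 0 0 0
t=6: a0@(1,0) a1@(1,4) a2@(1,0) a3@(1,4) | pheromone: 0 0 0 0 0 0 / 11 0 0 0 8 0 / 0 0 0 0 0 0 / 0 0 0 0 0 0
t=7: a0@(1,0) a1@(1,4) a2@(1,0) a3@(1,4) | pheromone: 0 0 0 0 0 0 / 12 0 0 0 9 0 / 0 0 0 0 0 0 / 0 0 0 0 0 0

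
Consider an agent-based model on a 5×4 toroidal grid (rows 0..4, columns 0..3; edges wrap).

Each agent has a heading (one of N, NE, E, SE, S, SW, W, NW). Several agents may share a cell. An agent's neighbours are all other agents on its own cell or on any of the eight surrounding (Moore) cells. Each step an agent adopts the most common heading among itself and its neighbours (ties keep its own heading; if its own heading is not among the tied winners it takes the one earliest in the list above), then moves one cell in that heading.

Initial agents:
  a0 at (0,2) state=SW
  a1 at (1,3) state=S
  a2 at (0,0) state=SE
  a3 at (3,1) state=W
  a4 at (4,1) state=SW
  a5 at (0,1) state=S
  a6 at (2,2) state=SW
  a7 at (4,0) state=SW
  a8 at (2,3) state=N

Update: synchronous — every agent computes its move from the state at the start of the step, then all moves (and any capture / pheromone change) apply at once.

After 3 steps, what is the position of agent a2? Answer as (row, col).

(3, 2)

t=1: a0@(1,1):SW a1@(2,2):SW a2@(1,0):S a3@(4,0):SW a4@(0,0):SW a5@(1,0):SW a6@(3,1):SW a7@(0,3):SW a8@(1,3):N
t=2: a0@(2,0):SW a1@(3,1):SW a2@(2,3):SW a3@(0,3):SW a4@(1,3):SW a5@(2,3):SW a6@(4,0):SW a7@(1,2):SW a8@(2,2):SW
t=3: a0@(3,3):SW a1@(4,0):SW a2@(3,2):SW a3@(1,2):SW a4@(2,2):SW a5@(3,2):SW a6@(0,3):SW a7@(2,1):SW a8@(3,1):SW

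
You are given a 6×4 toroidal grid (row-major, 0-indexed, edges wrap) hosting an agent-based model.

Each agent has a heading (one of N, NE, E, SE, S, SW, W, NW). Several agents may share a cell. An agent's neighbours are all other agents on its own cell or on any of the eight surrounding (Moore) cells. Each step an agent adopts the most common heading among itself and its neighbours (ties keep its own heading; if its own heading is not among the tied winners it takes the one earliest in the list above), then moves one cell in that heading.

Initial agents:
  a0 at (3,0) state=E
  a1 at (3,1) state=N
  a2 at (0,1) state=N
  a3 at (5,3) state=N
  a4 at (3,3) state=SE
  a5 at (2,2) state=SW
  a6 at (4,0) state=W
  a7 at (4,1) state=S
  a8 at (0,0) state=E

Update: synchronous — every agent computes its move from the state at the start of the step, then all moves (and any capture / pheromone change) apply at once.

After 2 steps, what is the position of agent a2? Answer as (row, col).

(4, 1)

t=1: a0@(3,1):E a1@(2,1):N a2@(5,1):N a3@(4,3):N a4@(4,0):SE a5@(3,1):SW a6@(3,0):N a7@(5,1):S a8@(5,0):N
t=2: a0@(2,1):N a1@(1,1):N a2@(4,1):N a3@(3,3):N a4@(3,0):N a5@(2,1):N a6@(2,0):N a7@(4,1):N a8@(4,0):N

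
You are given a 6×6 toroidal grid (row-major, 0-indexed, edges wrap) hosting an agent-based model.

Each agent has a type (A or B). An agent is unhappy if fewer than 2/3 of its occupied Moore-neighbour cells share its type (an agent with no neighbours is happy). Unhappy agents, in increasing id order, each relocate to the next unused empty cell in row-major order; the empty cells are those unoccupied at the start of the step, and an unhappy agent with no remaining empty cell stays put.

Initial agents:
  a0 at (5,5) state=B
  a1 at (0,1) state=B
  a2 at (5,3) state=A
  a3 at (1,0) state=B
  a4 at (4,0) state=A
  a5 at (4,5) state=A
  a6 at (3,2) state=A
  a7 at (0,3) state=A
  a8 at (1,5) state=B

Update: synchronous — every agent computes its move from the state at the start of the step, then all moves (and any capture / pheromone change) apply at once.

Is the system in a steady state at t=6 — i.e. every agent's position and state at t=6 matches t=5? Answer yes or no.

t=1: a0@(0,0):B a1@(0,1):B a2@(5,3):A a3@(1,0):B a4@(0,2):A a5@(0,4):A a6@(3,2):A a7@(0,3):A a8@(1,5):B
t=2: (unchanged — steady state)

yes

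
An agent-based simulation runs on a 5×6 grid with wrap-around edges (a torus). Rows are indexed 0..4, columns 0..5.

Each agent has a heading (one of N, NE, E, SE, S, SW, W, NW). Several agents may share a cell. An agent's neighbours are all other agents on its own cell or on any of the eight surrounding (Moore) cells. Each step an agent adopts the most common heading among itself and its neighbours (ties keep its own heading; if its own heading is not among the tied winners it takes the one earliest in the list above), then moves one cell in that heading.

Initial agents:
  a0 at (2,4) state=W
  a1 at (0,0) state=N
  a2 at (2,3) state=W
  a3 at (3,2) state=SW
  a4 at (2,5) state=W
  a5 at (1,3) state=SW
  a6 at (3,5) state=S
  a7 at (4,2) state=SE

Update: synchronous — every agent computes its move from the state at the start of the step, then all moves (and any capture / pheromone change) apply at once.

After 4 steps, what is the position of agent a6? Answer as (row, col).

t=1: a0@(2,3):W a1@(4,0):N a2@(2,2):W a3@(4,1):SW a4@(2,4):W a5@(1,2):W a6@(3,4):W a7@(0,3):SE
t=2: a0@(2,2):W a1@(3,0):N a2@(2,1):W a3@(0,0):SW a4@(2,3):W a5@(1,1):W a6@(3,3):W a7@(1,4):SE
t=3: a0@(2,1):W a1@(2,0):N a2@(2,0):W a3@(1,5):SW a4@(2,2):W a5@(1,0):W a6@(3,2):W a7@(2,5):SE
t=4: a0@(2,0):W a1@(2,5):W a2@(2,5):W a3@(1,4):W a4@(2,1):W a5@(1,5):W a6@(3,1):W a7@(2,4):W

(3, 1)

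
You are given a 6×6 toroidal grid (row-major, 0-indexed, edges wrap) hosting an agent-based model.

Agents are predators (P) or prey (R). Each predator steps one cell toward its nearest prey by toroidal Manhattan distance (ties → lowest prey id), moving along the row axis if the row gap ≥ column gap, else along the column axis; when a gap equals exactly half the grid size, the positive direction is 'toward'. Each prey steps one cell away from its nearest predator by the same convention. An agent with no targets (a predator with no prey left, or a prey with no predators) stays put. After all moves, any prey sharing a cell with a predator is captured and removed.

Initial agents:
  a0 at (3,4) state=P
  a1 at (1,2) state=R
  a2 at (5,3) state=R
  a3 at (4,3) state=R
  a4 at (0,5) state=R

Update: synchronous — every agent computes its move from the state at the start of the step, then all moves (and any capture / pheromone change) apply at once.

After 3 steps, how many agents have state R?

4

t=1: a0@(4,4):P a1@(0,2):R a2@(0,3):R a3@(5,3):R a4@(5,5):R
t=2: a0@(5,4):P a1@(1,2):R a2@(1,3):R a3@(0,3):R a4@(0,5):R
t=3: a0@(0,4):P a1@(2,2):R a2@(2,3):R a3@(1,3):R a4@(1,5):R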